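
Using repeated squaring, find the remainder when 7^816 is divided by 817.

7^1 ≡ 7 (mod 817)
7^2 ≡ 7^2 = 49 ≡ 49 (mod 817)
7^4 ≡ 49^2 = 2401 ≡ 767 (mod 817)
7^8 ≡ 767^2 = 588289 ≡ 49 (mod 817)
7^16 ≡ 49^2 = 2401 ≡ 767 (mod 817)
7^32 ≡ 767^2 = 588289 ≡ 49 (mod 817)
7^64 ≡ 49^2 = 2401 ≡ 767 (mod 817)
7^128 ≡ 767^2 = 588289 ≡ 49 (mod 817)
7^256 ≡ 49^2 = 2401 ≡ 767 (mod 817)
7^512 ≡ 767^2 = 588289 ≡ 49 (mod 817)
816 = 512 + 256 + 32 + 16 in binary powers of 2.
So 7^816 ≡ 49 · 767 · 49 · 767 ≡ 1 (mod 817).
Since the result is 1, base 7 gives no evidence that 817 is composite.

1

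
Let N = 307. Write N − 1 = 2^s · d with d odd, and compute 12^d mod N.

306

307 − 1 = 306 = 2^1 · 153, so d = 153.
12^1 ≡ 12 (mod 307)
12^2 ≡ 12^2 = 144 ≡ 144 (mod 307)
12^4 ≡ 144^2 = 20736 ≡ 167 (mod 307)
12^8 ≡ 167^2 = 27889 ≡ 259 (mod 307)
12^16 ≡ 259^2 = 67081 ≡ 155 (mod 307)
12^32 ≡ 155^2 = 24025 ≡ 79 (mod 307)
12^64 ≡ 79^2 = 6241 ≡ 101 (mod 307)
12^128 ≡ 101^2 = 10201 ≡ 70 (mod 307)
153 = 128 + 16 + 8 + 1 in binary powers of 2.
So 12^153 ≡ 70 · 155 · 259 · 12 ≡ 306 (mod 307).
Since 12^d ≡ 306 (mod 307), base 12 does not prove 307 composite.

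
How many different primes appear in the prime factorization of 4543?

3

4543 = 7 · 649
649 = 11 · 59
4543 = 7 · 11 · 59, which has 3 distinct prime factors.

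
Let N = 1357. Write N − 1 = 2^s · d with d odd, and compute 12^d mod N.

579

1357 − 1 = 1356 = 2^2 · 339, so d = 339.
12^1 ≡ 12 (mod 1357)
12^2 ≡ 12^2 = 144 ≡ 144 (mod 1357)
12^4 ≡ 144^2 = 20736 ≡ 381 (mod 1357)
12^8 ≡ 381^2 = 145161 ≡ 1319 (mod 1357)
12^16 ≡ 1319^2 = 1739761 ≡ 87 (mod 1357)
12^32 ≡ 87^2 = 7569 ≡ 784 (mod 1357)
12^64 ≡ 784^2 = 614656 ≡ 1292 (mod 1357)
12^128 ≡ 1292^2 = 1669264 ≡ 154 (mod 1357)
12^256 ≡ 154^2 = 23716 ≡ 647 (mod 1357)
339 = 256 + 64 + 16 + 2 + 1 in binary powers of 2.
So 12^339 ≡ 647 · 1292 · 87 · 144 · 12 ≡ 579 (mod 1357).
Squaring chain: 579 → 62; never reaches −1, so base 12 is a Miller–Rabin witness that 1357 is composite.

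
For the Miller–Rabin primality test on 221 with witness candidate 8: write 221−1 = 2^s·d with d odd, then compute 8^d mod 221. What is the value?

221 − 1 = 220 = 2^2 · 55, so d = 55.
8^1 ≡ 8 (mod 221)
8^2 ≡ 8^2 = 64 ≡ 64 (mod 221)
8^4 ≡ 64^2 = 4096 ≡ 118 (mod 221)
8^8 ≡ 118^2 = 13924 ≡ 1 (mod 221)
8^16 ≡ 1^2 = 1 ≡ 1 (mod 221)
8^32 ≡ 1^2 = 1 ≡ 1 (mod 221)
55 = 32 + 16 + 4 + 2 + 1 in binary powers of 2.
So 8^55 ≡ 1 · 1 · 118 · 64 · 8 ≡ 83 (mod 221).
Squaring chain: 83 → 38; never reaches −1, so base 8 is a Miller–Rabin witness that 221 is composite.

83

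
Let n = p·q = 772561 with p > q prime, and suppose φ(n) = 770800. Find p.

φ(n) = (p−1)(q−1) = n − (p+q) + 1, so p + q = 772561 − 770800 + 1 = 1762.
p and q are the roots of t² − 1762t + 772561 = 0.
Discriminant: 1762² − 4·772561 = 3104644 − 3090244 = 14400; √14400 = 120.
q = (1762 − 120)/2 = 821, p = (1762 + 120)/2 = 941.
Check: 821 · 941 = 772561.

941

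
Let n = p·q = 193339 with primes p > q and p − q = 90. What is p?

487

Since p = q + 90, we have 193339 = q(q + 90), so q² + 90q − 193339 = 0.
Discriminant: 90² + 4·193339 = 8100 + 773356 = 781456; √781456 = 884.
q = (−90 + 884)/2 = 397, and p = q + 90 = 487.
Check: 397 · 487 = 193339.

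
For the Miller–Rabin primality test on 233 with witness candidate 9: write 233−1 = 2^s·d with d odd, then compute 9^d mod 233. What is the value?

144

233 − 1 = 232 = 2^3 · 29, so d = 29.
9^1 ≡ 9 (mod 233)
9^2 ≡ 9^2 = 81 ≡ 81 (mod 233)
9^4 ≡ 81^2 = 6561 ≡ 37 (mod 233)
9^8 ≡ 37^2 = 1369 ≡ 204 (mod 233)
9^16 ≡ 204^2 = 41616 ≡ 142 (mod 233)
29 = 16 + 8 + 4 + 1 in binary powers of 2.
So 9^29 ≡ 142 · 204 · 37 · 9 ≡ 144 (mod 233).
Squaring chain: 144 → 232 → 1; reaches −1, so base 9 does not prove 233 composite.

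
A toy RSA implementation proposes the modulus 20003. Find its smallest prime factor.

83

20003 is odd.
Digit sum 5, not divisible by 3.
Ends in 3: not divisible by 5.
7: 20003 = 7·2857 + 4
11: 20003 = 11·1818 + 5
13: 20003 = 13·1538 + 9
17: 20003 = 17·1176 + 11
19: 20003 = 19·1052 + 15
23: 20003 = 23·869 + 16
29: 20003 = 29·689 + 22
31: 20003 = 31·645 + 8
37: 20003 = 37·540 + 23
41: 20003 = 41·487 + 36
43: 20003 = 43·465 + 8
47: 20003 = 47·425 + 28
53: 20003 = 53·377 + 22
59: 20003 = 59·339 + 2
61: 20003 = 61·327 + 56
67: 20003 = 67·298 + 37
71: 20003 = 71·281 + 52
73: 20003 = 73·274 + 1
79: 20003 = 79·253 + 16
83: 20003 = 83·241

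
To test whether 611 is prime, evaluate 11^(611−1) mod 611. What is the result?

11^1 ≡ 11 (mod 611)
11^2 ≡ 11^2 = 121 ≡ 121 (mod 611)
11^4 ≡ 121^2 = 14641 ≡ 588 (mod 611)
11^8 ≡ 588^2 = 345744 ≡ 529 (mod 611)
11^16 ≡ 529^2 = 279841 ≡ 3 (mod 611)
11^32 ≡ 3^2 = 9 ≡ 9 (mod 611)
11^64 ≡ 9^2 = 81 ≡ 81 (mod 611)
11^128 ≡ 81^2 = 6561 ≡ 451 (mod 611)
11^256 ≡ 451^2 = 203401 ≡ 549 (mod 611)
11^512 ≡ 549^2 = 301401 ≡ 178 (mod 611)
610 = 512 + 64 + 32 + 2 in binary powers of 2.
So 11^610 ≡ 178 · 81 · 9 · 121 ≡ 335 (mod 611).
Since 335 ≠ 1, base 11 is a Fermat witness: 611 is composite.

335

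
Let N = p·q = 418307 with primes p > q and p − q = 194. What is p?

751

Since p = q + 194, we have 418307 = q(q + 194), so q² + 194q − 418307 = 0.
Discriminant: 194² + 4·418307 = 37636 + 1673228 = 1710864; √1710864 = 1308.
q = (−194 + 1308)/2 = 557, and p = q + 194 = 751.
Check: 557 · 751 = 418307.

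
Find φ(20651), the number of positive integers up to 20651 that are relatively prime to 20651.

20352

Factor: 20651 = 107 · 193.
φ(20651) = (107−1) · (193−1) = 106 · 192 = 20352.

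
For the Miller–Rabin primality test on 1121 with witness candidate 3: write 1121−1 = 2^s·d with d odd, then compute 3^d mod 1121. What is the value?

1121 − 1 = 1120 = 2^5 · 35, so d = 35.
3^1 ≡ 3 (mod 1121)
3^2 ≡ 3^2 = 9 ≡ 9 (mod 1121)
3^4 ≡ 9^2 = 81 ≡ 81 (mod 1121)
3^8 ≡ 81^2 = 6561 ≡ 956 (mod 1121)
3^16 ≡ 956^2 = 913936 ≡ 321 (mod 1121)
3^32 ≡ 321^2 = 103041 ≡ 1030 (mod 1121)
35 = 32 + 2 + 1 in binary powers of 2.
So 3^35 ≡ 1030 · 9 · 3 ≡ 906 (mod 1121).
Squaring chain: 906 → 264 → 194 → 643 → 921; never reaches −1, so base 3 is a Miller–Rabin witness that 1121 is composite.

906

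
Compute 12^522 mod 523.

1

12^1 ≡ 12 (mod 523)
12^2 ≡ 12^2 = 144 ≡ 144 (mod 523)
12^4 ≡ 144^2 = 20736 ≡ 339 (mod 523)
12^8 ≡ 339^2 = 114921 ≡ 384 (mod 523)
12^16 ≡ 384^2 = 147456 ≡ 493 (mod 523)
12^32 ≡ 493^2 = 243049 ≡ 377 (mod 523)
12^64 ≡ 377^2 = 142129 ≡ 396 (mod 523)
12^128 ≡ 396^2 = 156816 ≡ 439 (mod 523)
12^256 ≡ 439^2 = 192721 ≡ 257 (mod 523)
12^512 ≡ 257^2 = 66049 ≡ 151 (mod 523)
522 = 512 + 8 + 2 in binary powers of 2.
So 12^522 ≡ 151 · 384 · 144 ≡ 1 (mod 523).
Since the result is 1, base 12 gives no evidence that 523 is composite.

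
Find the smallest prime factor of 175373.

175373 is odd.
Digit sum 26, not divisible by 3.
Ends in 3: not divisible by 5.
7: 175373 = 7·25053 + 2
11: 175373 = 11·15943

11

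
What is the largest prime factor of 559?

43

559 = 13 · 43
43 is prime.
So 559 = 13 · 43; the largest prime factor is 43.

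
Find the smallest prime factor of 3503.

31

3503 is odd.
Digit sum 11, not divisible by 3.
Ends in 3: not divisible by 5.
7: 3503 = 7·500 + 3
11: 3503 = 11·318 + 5
13: 3503 = 13·269 + 6
17: 3503 = 17·206 + 1
19: 3503 = 19·184 + 7
23: 3503 = 23·152 + 7
29: 3503 = 29·120 + 23
31: 3503 = 31·113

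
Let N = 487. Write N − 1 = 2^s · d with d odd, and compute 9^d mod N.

487 − 1 = 486 = 2^1 · 243, so d = 243.
9^1 ≡ 9 (mod 487)
9^2 ≡ 9^2 = 81 ≡ 81 (mod 487)
9^4 ≡ 81^2 = 6561 ≡ 230 (mod 487)
9^8 ≡ 230^2 = 52900 ≡ 304 (mod 487)
9^16 ≡ 304^2 = 92416 ≡ 373 (mod 487)
9^32 ≡ 373^2 = 139129 ≡ 334 (mod 487)
9^64 ≡ 334^2 = 111556 ≡ 33 (mod 487)
9^128 ≡ 33^2 = 1089 ≡ 115 (mod 487)
243 = 128 + 64 + 32 + 16 + 2 + 1 in binary powers of 2.
So 9^243 ≡ 115 · 33 · 334 · 373 · 81 · 9 ≡ 1 (mod 487).
Since 9^d ≡ 1 (mod 487), base 9 does not prove 487 composite.

1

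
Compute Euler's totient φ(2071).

1944

Factor: 2071 = 19 · 109.
φ(2071) = (19−1) · (109−1) = 18 · 108 = 1944.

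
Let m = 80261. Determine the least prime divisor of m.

80261 is odd.
Digit sum 17, not divisible by 3.
Ends in 1: not divisible by 5.
7: 80261 = 7·11465 + 6
11: 80261 = 11·7296 + 5
13: 80261 = 13·6173 + 12
17: 80261 = 17·4721 + 4
19: 80261 = 19·4224 + 5
23: 80261 = 23·3489 + 14
29: 80261 = 29·2767 + 18
31: 80261 = 31·2589 + 2
37: 80261 = 37·2169 + 8
41: 80261 = 41·1957 + 24
43: 80261 = 43·1866 + 23
47: 80261 = 47·1707 + 32
53: 80261 = 53·1514 + 19
59: 80261 = 59·1360 + 21
61: 80261 = 61·1315 + 46
67: 80261 = 67·1197 + 62
71: 80261 = 71·1130 + 31
73: 80261 = 73·1099 + 34
79: 80261 = 79·1015 + 76
83: 80261 = 83·967

83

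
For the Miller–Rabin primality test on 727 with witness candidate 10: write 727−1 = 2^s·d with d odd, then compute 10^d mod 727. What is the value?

727 − 1 = 726 = 2^1 · 363, so d = 363.
10^1 ≡ 10 (mod 727)
10^2 ≡ 10^2 = 100 ≡ 100 (mod 727)
10^4 ≡ 100^2 = 10000 ≡ 549 (mod 727)
10^8 ≡ 549^2 = 301401 ≡ 423 (mod 727)
10^16 ≡ 423^2 = 178929 ≡ 87 (mod 727)
10^32 ≡ 87^2 = 7569 ≡ 299 (mod 727)
10^64 ≡ 299^2 = 89401 ≡ 707 (mod 727)
10^128 ≡ 707^2 = 499849 ≡ 400 (mod 727)
10^256 ≡ 400^2 = 160000 ≡ 60 (mod 727)
363 = 256 + 64 + 32 + 8 + 2 + 1 in binary powers of 2.
So 10^363 ≡ 60 · 707 · 299 · 423 · 100 · 10 ≡ 726 (mod 727).
Since 10^d ≡ 726 (mod 727), base 10 does not prove 727 composite.

726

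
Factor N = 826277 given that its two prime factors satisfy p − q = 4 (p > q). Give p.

911

Since p = q + 4, we have 826277 = q(q + 4), so q² + 4q − 826277 = 0.
Discriminant: 4² + 4·826277 = 16 + 3305108 = 3305124; √3305124 = 1818.
q = (−4 + 1818)/2 = 907, and p = q + 4 = 911.
Check: 907 · 911 = 826277.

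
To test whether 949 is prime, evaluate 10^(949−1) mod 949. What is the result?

10^1 ≡ 10 (mod 949)
10^2 ≡ 10^2 = 100 ≡ 100 (mod 949)
10^4 ≡ 100^2 = 10000 ≡ 510 (mod 949)
10^8 ≡ 510^2 = 260100 ≡ 74 (mod 949)
10^16 ≡ 74^2 = 5476 ≡ 731 (mod 949)
10^32 ≡ 731^2 = 534361 ≡ 74 (mod 949)
10^64 ≡ 74^2 = 5476 ≡ 731 (mod 949)
10^128 ≡ 731^2 = 534361 ≡ 74 (mod 949)
10^256 ≡ 74^2 = 5476 ≡ 731 (mod 949)
10^512 ≡ 731^2 = 534361 ≡ 74 (mod 949)
948 = 512 + 256 + 128 + 32 + 16 + 4 in binary powers of 2.
So 10^948 ≡ 74 · 731 · 74 · 74 · 731 · 510 ≡ 729 (mod 949).
Since 729 ≠ 1, base 10 is a Fermat witness: 949 is composite.

729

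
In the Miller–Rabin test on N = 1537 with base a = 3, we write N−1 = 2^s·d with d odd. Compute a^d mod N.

1537 − 1 = 1536 = 2^9 · 3, so d = 3.
3^1 ≡ 3 (mod 1537)
3^2 ≡ 3^2 = 9 ≡ 9 (mod 1537)
3 = 2 + 1 in binary powers of 2.
So 3^3 ≡ 9 · 3 ≡ 27 (mod 1537).
Squaring chain: 27 → 729 → 1176 → 1213 → 460 → 1031 → 894 → 1533 → 16; never reaches −1, so base 3 is a Miller–Rabin witness that 1537 is composite.

27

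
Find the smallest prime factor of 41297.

41297 is odd.
Digit sum 23, not divisible by 3.
Ends in 7: not divisible by 5.
7: 41297 = 7·5899 + 4
11: 41297 = 11·3754 + 3
13: 41297 = 13·3176 + 9
17: 41297 = 17·2429 + 4
19: 41297 = 19·2173 + 10
23: 41297 = 23·1795 + 12
29: 41297 = 29·1424 + 1
31: 41297 = 31·1332 + 5
37: 41297 = 37·1116 + 5
41: 41297 = 41·1007 + 10
43: 41297 = 43·960 + 17
47: 41297 = 47·878 + 31
53: 41297 = 53·779 + 10
59: 41297 = 59·699 + 56
61: 41297 = 61·677

61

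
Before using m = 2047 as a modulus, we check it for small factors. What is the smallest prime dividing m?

23

2047 is odd.
Digit sum 13, not divisible by 3.
Ends in 7: not divisible by 5.
7: 2047 = 7·292 + 3
11: 2047 = 11·186 + 1
13: 2047 = 13·157 + 6
17: 2047 = 17·120 + 7
19: 2047 = 19·107 + 14
23: 2047 = 23·89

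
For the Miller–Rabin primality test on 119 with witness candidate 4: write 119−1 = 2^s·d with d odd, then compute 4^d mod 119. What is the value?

30

119 − 1 = 118 = 2^1 · 59, so d = 59.
4^1 ≡ 4 (mod 119)
4^2 ≡ 4^2 = 16 ≡ 16 (mod 119)
4^4 ≡ 16^2 = 256 ≡ 18 (mod 119)
4^8 ≡ 18^2 = 324 ≡ 86 (mod 119)
4^16 ≡ 86^2 = 7396 ≡ 18 (mod 119)
4^32 ≡ 18^2 = 324 ≡ 86 (mod 119)
59 = 32 + 16 + 8 + 2 + 1 in binary powers of 2.
So 4^59 ≡ 86 · 18 · 86 · 16 · 4 ≡ 30 (mod 119).
Squaring chain: 30; never reaches −1, so base 4 is a Miller–Rabin witness that 119 is composite.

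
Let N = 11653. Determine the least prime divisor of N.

11653 is odd.
Digit sum 16, not divisible by 3.
Ends in 3: not divisible by 5.
7: 11653 = 7·1664 + 5
11: 11653 = 11·1059 + 4
13: 11653 = 13·896 + 5
17: 11653 = 17·685 + 8
19: 11653 = 19·613 + 6
23: 11653 = 23·506 + 15
29: 11653 = 29·401 + 24
31: 11653 = 31·375 + 28
37: 11653 = 37·314 + 35
41: 11653 = 41·284 + 9
43: 11653 = 43·271

43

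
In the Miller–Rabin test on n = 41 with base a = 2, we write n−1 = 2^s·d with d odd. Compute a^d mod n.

32

41 − 1 = 40 = 2^3 · 5, so d = 5.
2^1 ≡ 2 (mod 41)
2^2 ≡ 2^2 = 4 ≡ 4 (mod 41)
2^4 ≡ 4^2 = 16 ≡ 16 (mod 41)
5 = 4 + 1 in binary powers of 2.
So 2^5 ≡ 16 · 2 ≡ 32 (mod 41).
Squaring chain: 32 → 40 → 1; reaches −1, so base 2 does not prove 41 composite.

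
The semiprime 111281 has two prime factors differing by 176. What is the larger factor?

433

Since p = q + 176, we have 111281 = q(q + 176), so q² + 176q − 111281 = 0.
Discriminant: 176² + 4·111281 = 30976 + 445124 = 476100; √476100 = 690.
q = (−176 + 690)/2 = 257, and p = q + 176 = 433.
Check: 257 · 433 = 111281.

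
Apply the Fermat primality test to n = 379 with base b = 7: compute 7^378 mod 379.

1

7^1 ≡ 7 (mod 379)
7^2 ≡ 7^2 = 49 ≡ 49 (mod 379)
7^4 ≡ 49^2 = 2401 ≡ 127 (mod 379)
7^8 ≡ 127^2 = 16129 ≡ 211 (mod 379)
7^16 ≡ 211^2 = 44521 ≡ 178 (mod 379)
7^32 ≡ 178^2 = 31684 ≡ 227 (mod 379)
7^64 ≡ 227^2 = 51529 ≡ 364 (mod 379)
7^128 ≡ 364^2 = 132496 ≡ 225 (mod 379)
7^256 ≡ 225^2 = 50625 ≡ 218 (mod 379)
378 = 256 + 64 + 32 + 16 + 8 + 2 in binary powers of 2.
So 7^378 ≡ 218 · 364 · 227 · 178 · 211 · 49 ≡ 1 (mod 379).
Since the result is 1, base 7 gives no evidence that 379 is composite.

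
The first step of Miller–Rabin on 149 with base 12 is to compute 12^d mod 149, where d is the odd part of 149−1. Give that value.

105

149 − 1 = 148 = 2^2 · 37, so d = 37.
12^1 ≡ 12 (mod 149)
12^2 ≡ 12^2 = 144 ≡ 144 (mod 149)
12^4 ≡ 144^2 = 20736 ≡ 25 (mod 149)
12^8 ≡ 25^2 = 625 ≡ 29 (mod 149)
12^16 ≡ 29^2 = 841 ≡ 96 (mod 149)
12^32 ≡ 96^2 = 9216 ≡ 127 (mod 149)
37 = 32 + 4 + 1 in binary powers of 2.
So 12^37 ≡ 127 · 25 · 12 ≡ 105 (mod 149).
Squaring chain: 105 → 148; reaches −1, so base 12 does not prove 149 composite.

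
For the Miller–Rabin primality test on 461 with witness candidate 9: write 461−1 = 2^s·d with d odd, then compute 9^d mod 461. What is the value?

461 − 1 = 460 = 2^2 · 115, so d = 115.
9^1 ≡ 9 (mod 461)
9^2 ≡ 9^2 = 81 ≡ 81 (mod 461)
9^4 ≡ 81^2 = 6561 ≡ 107 (mod 461)
9^8 ≡ 107^2 = 11449 ≡ 385 (mod 461)
9^16 ≡ 385^2 = 148225 ≡ 244 (mod 461)
9^32 ≡ 244^2 = 59536 ≡ 67 (mod 461)
9^64 ≡ 67^2 = 4489 ≡ 340 (mod 461)
115 = 64 + 32 + 16 + 2 + 1 in binary powers of 2.
So 9^115 ≡ 340 · 67 · 244 · 81 · 9 ≡ 460 (mod 461).
Since 9^d ≡ 460 (mod 461), base 9 does not prove 461 composite.

460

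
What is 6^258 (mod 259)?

6^1 ≡ 6 (mod 259)
6^2 ≡ 6^2 = 36 ≡ 36 (mod 259)
6^4 ≡ 36^2 = 1296 ≡ 1 (mod 259)
6^8 ≡ 1^2 = 1 ≡ 1 (mod 259)
6^16 ≡ 1^2 = 1 ≡ 1 (mod 259)
6^32 ≡ 1^2 = 1 ≡ 1 (mod 259)
6^64 ≡ 1^2 = 1 ≡ 1 (mod 259)
6^128 ≡ 1^2 = 1 ≡ 1 (mod 259)
6^256 ≡ 1^2 = 1 ≡ 1 (mod 259)
258 = 256 + 2 in binary powers of 2.
So 6^258 ≡ 1 · 36 ≡ 36 (mod 259).
Since 36 ≠ 1, base 6 is a Fermat witness: 259 is composite.

36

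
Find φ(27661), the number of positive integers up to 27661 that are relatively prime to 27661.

Factor: 27661 = 139 · 199.
φ(27661) = (139−1) · (199−1) = 138 · 198 = 27324.

27324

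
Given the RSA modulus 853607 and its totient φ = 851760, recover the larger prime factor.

φ(n) = (p−1)(q−1) = n − (p+q) + 1, so p + q = 853607 − 851760 + 1 = 1848.
p and q are the roots of t² − 1848t + 853607 = 0.
Discriminant: 1848² − 4·853607 = 3415104 − 3414428 = 676; √676 = 26.
q = (1848 − 26)/2 = 911, p = (1848 + 26)/2 = 937.
Check: 911 · 937 = 853607.

937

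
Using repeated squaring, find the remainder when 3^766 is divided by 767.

3^1 ≡ 3 (mod 767)
3^2 ≡ 3^2 = 9 ≡ 9 (mod 767)
3^4 ≡ 9^2 = 81 ≡ 81 (mod 767)
3^8 ≡ 81^2 = 6561 ≡ 425 (mod 767)
3^16 ≡ 425^2 = 180625 ≡ 380 (mod 767)
3^32 ≡ 380^2 = 144400 ≡ 204 (mod 767)
3^64 ≡ 204^2 = 41616 ≡ 198 (mod 767)
3^128 ≡ 198^2 = 39204 ≡ 87 (mod 767)
3^256 ≡ 87^2 = 7569 ≡ 666 (mod 767)
3^512 ≡ 666^2 = 443556 ≡ 230 (mod 767)
766 = 512 + 128 + 64 + 32 + 16 + 8 + 4 + 2 in binary powers of 2.
So 3^766 ≡ 230 · 87 · 198 · 204 · 380 · 425 · 81 · 9 ≡ 146 (mod 767).
Since 146 ≠ 1, base 3 is a Fermat witness: 767 is composite.

146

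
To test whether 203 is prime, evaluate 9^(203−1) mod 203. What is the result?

9^1 ≡ 9 (mod 203)
9^2 ≡ 9^2 = 81 ≡ 81 (mod 203)
9^4 ≡ 81^2 = 6561 ≡ 65 (mod 203)
9^8 ≡ 65^2 = 4225 ≡ 165 (mod 203)
9^16 ≡ 165^2 = 27225 ≡ 23 (mod 203)
9^32 ≡ 23^2 = 529 ≡ 123 (mod 203)
9^64 ≡ 123^2 = 15129 ≡ 107 (mod 203)
9^128 ≡ 107^2 = 11449 ≡ 81 (mod 203)
202 = 128 + 64 + 8 + 2 in binary powers of 2.
So 9^202 ≡ 81 · 107 · 165 · 81 ≡ 16 (mod 203).
Since 16 ≠ 1, base 9 is a Fermat witness: 203 is composite.

16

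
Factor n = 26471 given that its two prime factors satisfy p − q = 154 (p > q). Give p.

257

Since p = q + 154, we have 26471 = q(q + 154), so q² + 154q − 26471 = 0.
Discriminant: 154² + 4·26471 = 23716 + 105884 = 129600; √129600 = 360.
q = (−154 + 360)/2 = 103, and p = q + 154 = 257.
Check: 103 · 257 = 26471.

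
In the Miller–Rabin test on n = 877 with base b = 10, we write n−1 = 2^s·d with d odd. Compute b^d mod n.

876

877 − 1 = 876 = 2^2 · 219, so d = 219.
10^1 ≡ 10 (mod 877)
10^2 ≡ 10^2 = 100 ≡ 100 (mod 877)
10^4 ≡ 100^2 = 10000 ≡ 353 (mod 877)
10^8 ≡ 353^2 = 124609 ≡ 75 (mod 877)
10^16 ≡ 75^2 = 5625 ≡ 363 (mod 877)
10^32 ≡ 363^2 = 131769 ≡ 219 (mod 877)
10^64 ≡ 219^2 = 47961 ≡ 603 (mod 877)
10^128 ≡ 603^2 = 363609 ≡ 531 (mod 877)
219 = 128 + 64 + 16 + 8 + 2 + 1 in binary powers of 2.
So 10^219 ≡ 531 · 603 · 363 · 75 · 100 · 10 ≡ 876 (mod 877).
Since 10^d ≡ 876 (mod 877), base 10 does not prove 877 composite.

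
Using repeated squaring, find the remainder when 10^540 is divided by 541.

1

10^1 ≡ 10 (mod 541)
10^2 ≡ 10^2 = 100 ≡ 100 (mod 541)
10^4 ≡ 100^2 = 10000 ≡ 262 (mod 541)
10^8 ≡ 262^2 = 68644 ≡ 478 (mod 541)
10^16 ≡ 478^2 = 228484 ≡ 182 (mod 541)
10^32 ≡ 182^2 = 33124 ≡ 123 (mod 541)
10^64 ≡ 123^2 = 15129 ≡ 522 (mod 541)
10^128 ≡ 522^2 = 272484 ≡ 361 (mod 541)
10^256 ≡ 361^2 = 130321 ≡ 481 (mod 541)
10^512 ≡ 481^2 = 231361 ≡ 354 (mod 541)
540 = 512 + 16 + 8 + 4 in binary powers of 2.
So 10^540 ≡ 354 · 182 · 478 · 262 ≡ 1 (mod 541).
Since the result is 1, base 10 gives no evidence that 541 is composite.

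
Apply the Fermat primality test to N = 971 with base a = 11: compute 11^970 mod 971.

1

11^1 ≡ 11 (mod 971)
11^2 ≡ 11^2 = 121 ≡ 121 (mod 971)
11^4 ≡ 121^2 = 14641 ≡ 76 (mod 971)
11^8 ≡ 76^2 = 5776 ≡ 921 (mod 971)
11^16 ≡ 921^2 = 848241 ≡ 558 (mod 971)
11^32 ≡ 558^2 = 311364 ≡ 644 (mod 971)
11^64 ≡ 644^2 = 414736 ≡ 119 (mod 971)
11^128 ≡ 119^2 = 14161 ≡ 567 (mod 971)
11^256 ≡ 567^2 = 321489 ≡ 88 (mod 971)
11^512 ≡ 88^2 = 7744 ≡ 947 (mod 971)
970 = 512 + 256 + 128 + 64 + 8 + 2 in binary powers of 2.
So 11^970 ≡ 947 · 88 · 567 · 119 · 921 · 121 ≡ 1 (mod 971).
Since the result is 1, base 11 gives no evidence that 971 is composite.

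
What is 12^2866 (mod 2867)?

683

12^1 ≡ 12 (mod 2867)
12^2 ≡ 12^2 = 144 ≡ 144 (mod 2867)
12^4 ≡ 144^2 = 20736 ≡ 667 (mod 2867)
12^8 ≡ 667^2 = 444889 ≡ 504 (mod 2867)
12^16 ≡ 504^2 = 254016 ≡ 1720 (mod 2867)
12^32 ≡ 1720^2 = 2958400 ≡ 2523 (mod 2867)
12^64 ≡ 2523^2 = 6365529 ≡ 789 (mod 2867)
12^128 ≡ 789^2 = 622521 ≡ 382 (mod 2867)
12^256 ≡ 382^2 = 145924 ≡ 2574 (mod 2867)
12^512 ≡ 2574^2 = 6625476 ≡ 2706 (mod 2867)
12^1024 ≡ 2706^2 = 7322436 ≡ 118 (mod 2867)
12^2048 ≡ 118^2 = 13924 ≡ 2456 (mod 2867)
2866 = 2048 + 512 + 256 + 32 + 16 + 2 in binary powers of 2.
So 12^2866 ≡ 2456 · 2706 · 2574 · 2523 · 1720 · 144 ≡ 683 (mod 2867).
Since 683 ≠ 1, base 12 is a Fermat witness: 2867 is composite.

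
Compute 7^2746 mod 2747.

7^1 ≡ 7 (mod 2747)
7^2 ≡ 7^2 = 49 ≡ 49 (mod 2747)
7^4 ≡ 49^2 = 2401 ≡ 2401 (mod 2747)
7^8 ≡ 2401^2 = 5764801 ≡ 1595 (mod 2747)
7^16 ≡ 1595^2 = 2544025 ≡ 303 (mod 2747)
7^32 ≡ 303^2 = 91809 ≡ 1158 (mod 2747)
7^64 ≡ 1158^2 = 1340964 ≡ 428 (mod 2747)
7^128 ≡ 428^2 = 183184 ≡ 1882 (mod 2747)
7^256 ≡ 1882^2 = 3541924 ≡ 1041 (mod 2747)
7^512 ≡ 1041^2 = 1083681 ≡ 1363 (mod 2747)
7^1024 ≡ 1363^2 = 1857769 ≡ 797 (mod 2747)
7^2048 ≡ 797^2 = 635209 ≡ 652 (mod 2747)
2746 = 2048 + 512 + 128 + 32 + 16 + 8 + 2 in binary powers of 2.
So 7^2746 ≡ 652 · 1363 · 1882 · 1158 · 303 · 1595 · 49 ≡ 21 (mod 2747).
Since 21 ≠ 1, base 7 is a Fermat witness: 2747 is composite.

21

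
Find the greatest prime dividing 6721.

47

6721 = 11 · 611
611 = 13 · 47
47 is prime.
So 6721 = 11 · 13 · 47; the largest prime factor is 47.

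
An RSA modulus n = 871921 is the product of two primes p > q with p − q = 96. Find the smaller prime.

Since p = q + 96, we have 871921 = q(q + 96), so q² + 96q − 871921 = 0.
Discriminant: 96² + 4·871921 = 9216 + 3487684 = 3496900; √3496900 = 1870.
q = (−96 + 1870)/2 = 887, and p = q + 96 = 983.
Check: 887 · 983 = 871921.

887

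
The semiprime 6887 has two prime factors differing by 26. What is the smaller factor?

Since p = q + 26, we have 6887 = q(q + 26), so q² + 26q − 6887 = 0.
Discriminant: 26² + 4·6887 = 676 + 27548 = 28224; √28224 = 168.
q = (−26 + 168)/2 = 71, and p = q + 26 = 97.
Check: 71 · 97 = 6887.

71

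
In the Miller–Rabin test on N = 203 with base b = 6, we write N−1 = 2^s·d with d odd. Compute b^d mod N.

203 − 1 = 202 = 2^1 · 101, so d = 101.
6^1 ≡ 6 (mod 203)
6^2 ≡ 6^2 = 36 ≡ 36 (mod 203)
6^4 ≡ 36^2 = 1296 ≡ 78 (mod 203)
6^8 ≡ 78^2 = 6084 ≡ 197 (mod 203)
6^16 ≡ 197^2 = 38809 ≡ 36 (mod 203)
6^32 ≡ 36^2 = 1296 ≡ 78 (mod 203)
6^64 ≡ 78^2 = 6084 ≡ 197 (mod 203)
101 = 64 + 32 + 4 + 1 in binary powers of 2.
So 6^101 ≡ 197 · 78 · 78 · 6 ≡ 13 (mod 203).
Squaring chain: 13; never reaches −1, so base 6 is a Miller–Rabin witness that 203 is composite.

13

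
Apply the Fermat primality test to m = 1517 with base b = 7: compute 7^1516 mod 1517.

107

7^1 ≡ 7 (mod 1517)
7^2 ≡ 7^2 = 49 ≡ 49 (mod 1517)
7^4 ≡ 49^2 = 2401 ≡ 884 (mod 1517)
7^8 ≡ 884^2 = 781456 ≡ 201 (mod 1517)
7^16 ≡ 201^2 = 40401 ≡ 959 (mod 1517)
7^32 ≡ 959^2 = 919681 ≡ 379 (mod 1517)
7^64 ≡ 379^2 = 143641 ≡ 1043 (mod 1517)
7^128 ≡ 1043^2 = 1087849 ≡ 160 (mod 1517)
7^256 ≡ 160^2 = 25600 ≡ 1328 (mod 1517)
7^512 ≡ 1328^2 = 1763584 ≡ 830 (mod 1517)
7^1024 ≡ 830^2 = 688900 ≡ 182 (mod 1517)
1516 = 1024 + 256 + 128 + 64 + 32 + 8 + 4 in binary powers of 2.
So 7^1516 ≡ 182 · 1328 · 160 · 1043 · 379 · 201 · 884 ≡ 107 (mod 1517).
Since 107 ≠ 1, base 7 is a Fermat witness: 1517 is composite.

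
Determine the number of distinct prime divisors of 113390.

5

113390 = 2 · 56695
56695 = 5 · 11339
11339 = 17 · 667
667 = 23 · 29
113390 = 2 · 5 · 17 · 23 · 29, which has 5 distinct prime factors.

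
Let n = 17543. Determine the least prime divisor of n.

17543 is odd.
Digit sum 20, not divisible by 3.
Ends in 3: not divisible by 5.
7: 17543 = 7·2506 + 1
11: 17543 = 11·1594 + 9
13: 17543 = 13·1349 + 6
17: 17543 = 17·1031 + 16
19: 17543 = 19·923 + 6
23: 17543 = 23·762 + 17
29: 17543 = 29·604 + 27
31: 17543 = 31·565 + 28
37: 17543 = 37·474 + 5
41: 17543 = 41·427 + 36
43: 17543 = 43·407 + 42
47: 17543 = 47·373 + 12
53: 17543 = 53·331

53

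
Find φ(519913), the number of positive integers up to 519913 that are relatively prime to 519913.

Factor: 519913 = 43 · 107 · 113.
φ(519913) = (43−1) · (107−1) · (113−1) = 42 · 106 · 112 = 498624.

498624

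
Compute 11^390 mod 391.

110

11^1 ≡ 11 (mod 391)
11^2 ≡ 11^2 = 121 ≡ 121 (mod 391)
11^4 ≡ 121^2 = 14641 ≡ 174 (mod 391)
11^8 ≡ 174^2 = 30276 ≡ 169 (mod 391)
11^16 ≡ 169^2 = 28561 ≡ 18 (mod 391)
11^32 ≡ 18^2 = 324 ≡ 324 (mod 391)
11^64 ≡ 324^2 = 104976 ≡ 188 (mod 391)
11^128 ≡ 188^2 = 35344 ≡ 154 (mod 391)
11^256 ≡ 154^2 = 23716 ≡ 256 (mod 391)
390 = 256 + 128 + 4 + 2 in binary powers of 2.
So 11^390 ≡ 256 · 154 · 174 · 121 ≡ 110 (mod 391).
Since 110 ≠ 1, base 11 is a Fermat witness: 391 is composite.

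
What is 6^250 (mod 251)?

1

6^1 ≡ 6 (mod 251)
6^2 ≡ 6^2 = 36 ≡ 36 (mod 251)
6^4 ≡ 36^2 = 1296 ≡ 41 (mod 251)
6^8 ≡ 41^2 = 1681 ≡ 175 (mod 251)
6^16 ≡ 175^2 = 30625 ≡ 3 (mod 251)
6^32 ≡ 3^2 = 9 ≡ 9 (mod 251)
6^64 ≡ 9^2 = 81 ≡ 81 (mod 251)
6^128 ≡ 81^2 = 6561 ≡ 35 (mod 251)
250 = 128 + 64 + 32 + 16 + 8 + 2 in binary powers of 2.
So 6^250 ≡ 35 · 81 · 9 · 3 · 175 · 36 ≡ 1 (mod 251).
Since the result is 1, base 6 gives no evidence that 251 is composite.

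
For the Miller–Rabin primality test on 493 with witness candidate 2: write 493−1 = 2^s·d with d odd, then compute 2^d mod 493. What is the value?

493 − 1 = 492 = 2^2 · 123, so d = 123.
2^1 ≡ 2 (mod 493)
2^2 ≡ 2^2 = 4 ≡ 4 (mod 493)
2^4 ≡ 4^2 = 16 ≡ 16 (mod 493)
2^8 ≡ 16^2 = 256 ≡ 256 (mod 493)
2^16 ≡ 256^2 = 65536 ≡ 460 (mod 493)
2^32 ≡ 460^2 = 211600 ≡ 103 (mod 493)
2^64 ≡ 103^2 = 10609 ≡ 256 (mod 493)
123 = 64 + 32 + 16 + 8 + 2 + 1 in binary powers of 2.
So 2^123 ≡ 256 · 103 · 460 · 256 · 4 · 2 ≡ 76 (mod 493).
Squaring chain: 76 → 353; never reaches −1, so base 2 is a Miller–Rabin witness that 493 is composite.

76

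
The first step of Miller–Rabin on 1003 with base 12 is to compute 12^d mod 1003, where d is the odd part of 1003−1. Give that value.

139

1003 − 1 = 1002 = 2^1 · 501, so d = 501.
12^1 ≡ 12 (mod 1003)
12^2 ≡ 12^2 = 144 ≡ 144 (mod 1003)
12^4 ≡ 144^2 = 20736 ≡ 676 (mod 1003)
12^8 ≡ 676^2 = 456976 ≡ 611 (mod 1003)
12^16 ≡ 611^2 = 373321 ≡ 205 (mod 1003)
12^32 ≡ 205^2 = 42025 ≡ 902 (mod 1003)
12^64 ≡ 902^2 = 813604 ≡ 171 (mod 1003)
12^128 ≡ 171^2 = 29241 ≡ 154 (mod 1003)
12^256 ≡ 154^2 = 23716 ≡ 647 (mod 1003)
501 = 256 + 128 + 64 + 32 + 16 + 4 + 1 in binary powers of 2.
So 12^501 ≡ 647 · 154 · 171 · 902 · 205 · 676 · 12 ≡ 139 (mod 1003).
Squaring chain: 139; never reaches −1, so base 12 is a Miller–Rabin witness that 1003 is composite.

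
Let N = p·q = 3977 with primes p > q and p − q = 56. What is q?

41

Since p = q + 56, we have 3977 = q(q + 56), so q² + 56q − 3977 = 0.
Discriminant: 56² + 4·3977 = 3136 + 15908 = 19044; √19044 = 138.
q = (−56 + 138)/2 = 41, and p = q + 56 = 97.
Check: 41 · 97 = 3977.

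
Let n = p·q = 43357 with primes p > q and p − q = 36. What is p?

227

Since p = q + 36, we have 43357 = q(q + 36), so q² + 36q − 43357 = 0.
Discriminant: 36² + 4·43357 = 1296 + 173428 = 174724; √174724 = 418.
q = (−36 + 418)/2 = 191, and p = q + 36 = 227.
Check: 191 · 227 = 43357.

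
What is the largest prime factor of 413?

59

413 = 7 · 59
59 is prime.
So 413 = 7 · 59; the largest prime factor is 59.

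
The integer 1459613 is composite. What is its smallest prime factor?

37

1459613 is odd.
Digit sum 29, not divisible by 3.
Ends in 3: not divisible by 5.
7: 1459613 = 7·208516 + 1
11: 1459613 = 11·132692 + 1
13: 1459613 = 13·112277 + 12
17: 1459613 = 17·85859 + 10
19: 1459613 = 19·76821 + 14
23: 1459613 = 23·63461 + 10
29: 1459613 = 29·50331 + 14
31: 1459613 = 31·47084 + 9
37: 1459613 = 37·39449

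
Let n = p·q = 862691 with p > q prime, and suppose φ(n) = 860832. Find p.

977

φ(n) = (p−1)(q−1) = n − (p+q) + 1, so p + q = 862691 − 860832 + 1 = 1860.
p and q are the roots of t² − 1860t + 862691 = 0.
Discriminant: 1860² − 4·862691 = 3459600 − 3450764 = 8836; √8836 = 94.
q = (1860 − 94)/2 = 883, p = (1860 + 94)/2 = 977.
Check: 883 · 977 = 862691.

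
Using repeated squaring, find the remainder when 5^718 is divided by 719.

5^1 ≡ 5 (mod 719)
5^2 ≡ 5^2 = 25 ≡ 25 (mod 719)
5^4 ≡ 25^2 = 625 ≡ 625 (mod 719)
5^8 ≡ 625^2 = 390625 ≡ 208 (mod 719)
5^16 ≡ 208^2 = 43264 ≡ 124 (mod 719)
5^32 ≡ 124^2 = 15376 ≡ 277 (mod 719)
5^64 ≡ 277^2 = 76729 ≡ 515 (mod 719)
5^128 ≡ 515^2 = 265225 ≡ 633 (mod 719)
5^256 ≡ 633^2 = 400689 ≡ 206 (mod 719)
5^512 ≡ 206^2 = 42436 ≡ 15 (mod 719)
718 = 512 + 128 + 64 + 8 + 4 + 2 in binary powers of 2.
So 5^718 ≡ 15 · 633 · 515 · 208 · 625 · 25 ≡ 1 (mod 719).
Since the result is 1, base 5 gives no evidence that 719 is composite.

1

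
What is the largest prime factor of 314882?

314882 = 2 · 157441
157441 = 29 · 5429
5429 = 61 · 89
89 is prime.
So 314882 = 2 · 29 · 61 · 89; the largest prime factor is 89.

89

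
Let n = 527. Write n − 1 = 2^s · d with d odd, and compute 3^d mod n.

11

527 − 1 = 526 = 2^1 · 263, so d = 263.
3^1 ≡ 3 (mod 527)
3^2 ≡ 3^2 = 9 ≡ 9 (mod 527)
3^4 ≡ 9^2 = 81 ≡ 81 (mod 527)
3^8 ≡ 81^2 = 6561 ≡ 237 (mod 527)
3^16 ≡ 237^2 = 56169 ≡ 307 (mod 527)
3^32 ≡ 307^2 = 94249 ≡ 443 (mod 527)
3^64 ≡ 443^2 = 196249 ≡ 205 (mod 527)
3^128 ≡ 205^2 = 42025 ≡ 392 (mod 527)
3^256 ≡ 392^2 = 153664 ≡ 307 (mod 527)
263 = 256 + 4 + 2 + 1 in binary powers of 2.
So 3^263 ≡ 307 · 81 · 9 · 3 ≡ 11 (mod 527).
Squaring chain: 11; never reaches −1, so base 3 is a Miller–Rabin witness that 527 is composite.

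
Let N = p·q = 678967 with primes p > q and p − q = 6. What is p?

Since p = q + 6, we have 678967 = q(q + 6), so q² + 6q − 678967 = 0.
Discriminant: 6² + 4·678967 = 36 + 2715868 = 2715904; √2715904 = 1648.
q = (−6 + 1648)/2 = 821, and p = q + 6 = 827.
Check: 821 · 827 = 678967.

827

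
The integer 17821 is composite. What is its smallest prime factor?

71

17821 is odd.
Digit sum 19, not divisible by 3.
Ends in 1: not divisible by 5.
7: 17821 = 7·2545 + 6
11: 17821 = 11·1620 + 1
13: 17821 = 13·1370 + 11
17: 17821 = 17·1048 + 5
19: 17821 = 19·937 + 18
23: 17821 = 23·774 + 19
29: 17821 = 29·614 + 15
31: 17821 = 31·574 + 27
37: 17821 = 37·481 + 24
41: 17821 = 41·434 + 27
43: 17821 = 43·414 + 19
47: 17821 = 47·379 + 8
53: 17821 = 53·336 + 13
59: 17821 = 59·302 + 3
61: 17821 = 61·292 + 9
67: 17821 = 67·265 + 66
71: 17821 = 71·251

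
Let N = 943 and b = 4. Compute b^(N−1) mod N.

836

4^1 ≡ 4 (mod 943)
4^2 ≡ 4^2 = 16 ≡ 16 (mod 943)
4^4 ≡ 16^2 = 256 ≡ 256 (mod 943)
4^8 ≡ 256^2 = 65536 ≡ 469 (mod 943)
4^16 ≡ 469^2 = 219961 ≡ 242 (mod 943)
4^32 ≡ 242^2 = 58564 ≡ 98 (mod 943)
4^64 ≡ 98^2 = 9604 ≡ 174 (mod 943)
4^128 ≡ 174^2 = 30276 ≡ 100 (mod 943)
4^256 ≡ 100^2 = 10000 ≡ 570 (mod 943)
4^512 ≡ 570^2 = 324900 ≡ 508 (mod 943)
942 = 512 + 256 + 128 + 32 + 8 + 4 + 2 in binary powers of 2.
So 4^942 ≡ 508 · 570 · 100 · 98 · 469 · 256 · 16 ≡ 836 (mod 943).
Since 836 ≠ 1, base 4 is a Fermat witness: 943 is composite.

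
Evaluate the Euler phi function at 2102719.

2052000

Factor: 2102719 = 101 · 109 · 191.
φ(2102719) = (101−1) · (109−1) · (191−1) = 100 · 108 · 190 = 2052000.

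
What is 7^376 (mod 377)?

7^1 ≡ 7 (mod 377)
7^2 ≡ 7^2 = 49 ≡ 49 (mod 377)
7^4 ≡ 49^2 = 2401 ≡ 139 (mod 377)
7^8 ≡ 139^2 = 19321 ≡ 94 (mod 377)
7^16 ≡ 94^2 = 8836 ≡ 165 (mod 377)
7^32 ≡ 165^2 = 27225 ≡ 81 (mod 377)
7^64 ≡ 81^2 = 6561 ≡ 152 (mod 377)
7^128 ≡ 152^2 = 23104 ≡ 107 (mod 377)
7^256 ≡ 107^2 = 11449 ≡ 139 (mod 377)
376 = 256 + 64 + 32 + 16 + 8 in binary powers of 2.
So 7^376 ≡ 139 · 152 · 81 · 165 · 94 ≡ 74 (mod 377).
Since 74 ≠ 1, base 7 is a Fermat witness: 377 is composite.

74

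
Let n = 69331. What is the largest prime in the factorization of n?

69331 = 19 · 3649
3649 = 41 · 89
89 is prime.
So 69331 = 19 · 41 · 89; the largest prime factor is 89.

89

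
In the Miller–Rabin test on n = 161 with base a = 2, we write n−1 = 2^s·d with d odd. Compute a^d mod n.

161 − 1 = 160 = 2^5 · 5, so d = 5.
2^1 ≡ 2 (mod 161)
2^2 ≡ 2^2 = 4 ≡ 4 (mod 161)
2^4 ≡ 4^2 = 16 ≡ 16 (mod 161)
5 = 4 + 1 in binary powers of 2.
So 2^5 ≡ 16 · 2 ≡ 32 (mod 161).
Squaring chain: 32 → 58 → 144 → 128 → 123; never reaches −1, so base 2 is a Miller–Rabin witness that 161 is composite.

32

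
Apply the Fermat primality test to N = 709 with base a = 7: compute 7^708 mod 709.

1

7^1 ≡ 7 (mod 709)
7^2 ≡ 7^2 = 49 ≡ 49 (mod 709)
7^4 ≡ 49^2 = 2401 ≡ 274 (mod 709)
7^8 ≡ 274^2 = 75076 ≡ 631 (mod 709)
7^16 ≡ 631^2 = 398161 ≡ 412 (mod 709)
7^32 ≡ 412^2 = 169744 ≡ 293 (mod 709)
7^64 ≡ 293^2 = 85849 ≡ 60 (mod 709)
7^128 ≡ 60^2 = 3600 ≡ 55 (mod 709)
7^256 ≡ 55^2 = 3025 ≡ 189 (mod 709)
7^512 ≡ 189^2 = 35721 ≡ 271 (mod 709)
708 = 512 + 128 + 64 + 4 in binary powers of 2.
So 7^708 ≡ 271 · 55 · 60 · 274 ≡ 1 (mod 709).
Since the result is 1, base 7 gives no evidence that 709 is composite.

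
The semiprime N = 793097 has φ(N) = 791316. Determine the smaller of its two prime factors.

φ(n) = (p−1)(q−1) = n − (p+q) + 1, so p + q = 793097 − 791316 + 1 = 1782.
p and q are the roots of t² − 1782t + 793097 = 0.
Discriminant: 1782² − 4·793097 = 3175524 − 3172388 = 3136; √3136 = 56.
q = (1782 − 56)/2 = 863, p = (1782 + 56)/2 = 919.
Check: 863 · 919 = 793097.

863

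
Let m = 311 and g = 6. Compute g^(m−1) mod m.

6^1 ≡ 6 (mod 311)
6^2 ≡ 6^2 = 36 ≡ 36 (mod 311)
6^4 ≡ 36^2 = 1296 ≡ 52 (mod 311)
6^8 ≡ 52^2 = 2704 ≡ 216 (mod 311)
6^16 ≡ 216^2 = 46656 ≡ 6 (mod 311)
6^32 ≡ 6^2 = 36 ≡ 36 (mod 311)
6^64 ≡ 36^2 = 1296 ≡ 52 (mod 311)
6^128 ≡ 52^2 = 2704 ≡ 216 (mod 311)
6^256 ≡ 216^2 = 46656 ≡ 6 (mod 311)
310 = 256 + 32 + 16 + 4 + 2 in binary powers of 2.
So 6^310 ≡ 6 · 36 · 6 · 52 · 36 ≡ 1 (mod 311).
Since the result is 1, base 6 gives no evidence that 311 is composite.

1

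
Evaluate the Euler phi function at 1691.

1584

Factor: 1691 = 19 · 89.
φ(1691) = (19−1) · (89−1) = 18 · 88 = 1584.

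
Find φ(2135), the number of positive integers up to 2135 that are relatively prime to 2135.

Factor: 2135 = 5 · 7 · 61.
φ(2135) = (5−1) · (7−1) · (61−1) = 4 · 6 · 60 = 1440.

1440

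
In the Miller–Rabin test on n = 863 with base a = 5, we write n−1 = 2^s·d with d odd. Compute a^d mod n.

862

863 − 1 = 862 = 2^1 · 431, so d = 431.
5^1 ≡ 5 (mod 863)
5^2 ≡ 5^2 = 25 ≡ 25 (mod 863)
5^4 ≡ 25^2 = 625 ≡ 625 (mod 863)
5^8 ≡ 625^2 = 390625 ≡ 549 (mod 863)
5^16 ≡ 549^2 = 301401 ≡ 214 (mod 863)
5^32 ≡ 214^2 = 45796 ≡ 57 (mod 863)
5^64 ≡ 57^2 = 3249 ≡ 660 (mod 863)
5^128 ≡ 660^2 = 435600 ≡ 648 (mod 863)
5^256 ≡ 648^2 = 419904 ≡ 486 (mod 863)
431 = 256 + 128 + 32 + 8 + 4 + 2 + 1 in binary powers of 2.
So 5^431 ≡ 486 · 648 · 57 · 549 · 625 · 25 · 5 ≡ 862 (mod 863).
Since 5^d ≡ 862 (mod 863), base 5 does not prove 863 composite.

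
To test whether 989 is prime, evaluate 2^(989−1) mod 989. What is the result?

213

2^1 ≡ 2 (mod 989)
2^2 ≡ 2^2 = 4 ≡ 4 (mod 989)
2^4 ≡ 4^2 = 16 ≡ 16 (mod 989)
2^8 ≡ 16^2 = 256 ≡ 256 (mod 989)
2^16 ≡ 256^2 = 65536 ≡ 262 (mod 989)
2^32 ≡ 262^2 = 68644 ≡ 403 (mod 989)
2^64 ≡ 403^2 = 162409 ≡ 213 (mod 989)
2^128 ≡ 213^2 = 45369 ≡ 864 (mod 989)
2^256 ≡ 864^2 = 746496 ≡ 790 (mod 989)
2^512 ≡ 790^2 = 624100 ≡ 41 (mod 989)
988 = 512 + 256 + 128 + 64 + 16 + 8 + 4 in binary powers of 2.
So 2^988 ≡ 41 · 790 · 864 · 213 · 262 · 256 · 16 ≡ 213 (mod 989).
Since 213 ≠ 1, base 2 is a Fermat witness: 989 is composite.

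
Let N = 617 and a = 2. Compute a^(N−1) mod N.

2^1 ≡ 2 (mod 617)
2^2 ≡ 2^2 = 4 ≡ 4 (mod 617)
2^4 ≡ 4^2 = 16 ≡ 16 (mod 617)
2^8 ≡ 16^2 = 256 ≡ 256 (mod 617)
2^16 ≡ 256^2 = 65536 ≡ 134 (mod 617)
2^32 ≡ 134^2 = 17956 ≡ 63 (mod 617)
2^64 ≡ 63^2 = 3969 ≡ 267 (mod 617)
2^128 ≡ 267^2 = 71289 ≡ 334 (mod 617)
2^256 ≡ 334^2 = 111556 ≡ 496 (mod 617)
2^512 ≡ 496^2 = 246016 ≡ 450 (mod 617)
616 = 512 + 64 + 32 + 8 in binary powers of 2.
So 2^616 ≡ 450 · 267 · 63 · 256 ≡ 1 (mod 617).
Since the result is 1, base 2 gives no evidence that 617 is composite.

1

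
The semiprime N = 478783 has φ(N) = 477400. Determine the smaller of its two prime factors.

683

φ(n) = (p−1)(q−1) = n − (p+q) + 1, so p + q = 478783 − 477400 + 1 = 1384.
p and q are the roots of t² − 1384t + 478783 = 0.
Discriminant: 1384² − 4·478783 = 1915456 − 1915132 = 324; √324 = 18.
q = (1384 − 18)/2 = 683, p = (1384 + 18)/2 = 701.
Check: 683 · 701 = 478783.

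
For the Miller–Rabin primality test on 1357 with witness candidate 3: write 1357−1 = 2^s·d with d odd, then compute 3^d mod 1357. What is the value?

41

1357 − 1 = 1356 = 2^2 · 339, so d = 339.
3^1 ≡ 3 (mod 1357)
3^2 ≡ 3^2 = 9 ≡ 9 (mod 1357)
3^4 ≡ 9^2 = 81 ≡ 81 (mod 1357)
3^8 ≡ 81^2 = 6561 ≡ 1133 (mod 1357)
3^16 ≡ 1133^2 = 1283689 ≡ 1324 (mod 1357)
3^32 ≡ 1324^2 = 1752976 ≡ 1089 (mod 1357)
3^64 ≡ 1089^2 = 1185921 ≡ 1260 (mod 1357)
3^128 ≡ 1260^2 = 1587600 ≡ 1267 (mod 1357)
3^256 ≡ 1267^2 = 1605289 ≡ 1315 (mod 1357)
339 = 256 + 64 + 16 + 2 + 1 in binary powers of 2.
So 3^339 ≡ 1315 · 1260 · 1324 · 9 · 3 ≡ 41 (mod 1357).
Squaring chain: 41 → 324; never reaches −1, so base 3 is a Miller–Rabin witness that 1357 is composite.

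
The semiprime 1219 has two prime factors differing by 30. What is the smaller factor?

23

Since p = q + 30, we have 1219 = q(q + 30), so q² + 30q − 1219 = 0.
Discriminant: 30² + 4·1219 = 900 + 4876 = 5776; √5776 = 76.
q = (−30 + 76)/2 = 23, and p = q + 30 = 53.
Check: 23 · 53 = 1219.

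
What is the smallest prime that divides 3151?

3151 is odd.
Digit sum 10, not divisible by 3.
Ends in 1: not divisible by 5.
7: 3151 = 7·450 + 1
11: 3151 = 11·286 + 5
13: 3151 = 13·242 + 5
17: 3151 = 17·185 + 6
19: 3151 = 19·165 + 16
23: 3151 = 23·137

23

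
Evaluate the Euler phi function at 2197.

2028

Factor: 2197 = 13^3.
φ(2197) = 13^2·(13−1) = 2028.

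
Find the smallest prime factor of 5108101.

5108101 is odd.
Digit sum 16, not divisible by 3.
Ends in 1: not divisible by 5.
7: 5108101 = 7·729728 + 5
11: 5108101 = 11·464372 + 9
13: 5108101 = 13·392930 + 11
17: 5108101 = 17·300476 + 9
19: 5108101 = 19·268847 + 8
23: 5108101 = 23·222091 + 8
29: 5108101 = 29·176141 + 12
31: 5108101 = 31·164777 + 14
37: 5108101 = 37·138056 + 29
41: 5108101 = 41·124587 + 34
43: 5108101 = 43·118793 + 2
47: 5108101 = 47·108683

47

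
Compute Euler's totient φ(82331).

74368

Factor: 82331 = 17 · 29 · 167.
φ(82331) = (17−1) · (29−1) · (167−1) = 16 · 28 · 166 = 74368.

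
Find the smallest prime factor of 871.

871 is odd.
Digit sum 16, not divisible by 3.
Ends in 1: not divisible by 5.
7: 871 = 7·124 + 3
11: 871 = 11·79 + 2
13: 871 = 13·67

13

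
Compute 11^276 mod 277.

11^1 ≡ 11 (mod 277)
11^2 ≡ 11^2 = 121 ≡ 121 (mod 277)
11^4 ≡ 121^2 = 14641 ≡ 237 (mod 277)
11^8 ≡ 237^2 = 56169 ≡ 215 (mod 277)
11^16 ≡ 215^2 = 46225 ≡ 243 (mod 277)
11^32 ≡ 243^2 = 59049 ≡ 48 (mod 277)
11^64 ≡ 48^2 = 2304 ≡ 88 (mod 277)
11^128 ≡ 88^2 = 7744 ≡ 265 (mod 277)
11^256 ≡ 265^2 = 70225 ≡ 144 (mod 277)
276 = 256 + 16 + 4 in binary powers of 2.
So 11^276 ≡ 144 · 243 · 237 ≡ 1 (mod 277).
Since the result is 1, base 11 gives no evidence that 277 is composite.

1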